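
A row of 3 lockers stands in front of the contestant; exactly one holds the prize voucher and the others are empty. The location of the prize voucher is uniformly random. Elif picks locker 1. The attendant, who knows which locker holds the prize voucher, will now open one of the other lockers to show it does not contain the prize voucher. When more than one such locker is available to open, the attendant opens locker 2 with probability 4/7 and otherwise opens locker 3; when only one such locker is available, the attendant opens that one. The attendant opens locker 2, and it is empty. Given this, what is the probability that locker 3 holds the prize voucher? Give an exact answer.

Condition on the true location of the prize voucher.
If it is in locker 1 (prior 1/3): locker 2 is available, opened with probability 4/7; weight (1/3)·(4/7) = 4/21.
If it is in locker 2 (prior 1/3): the attendant opened locker 2, so this case is ruled out; weight (1/3)·0 = 0.
If it is in locker 3 (prior 1/3): only locker 2 is available, probability 1; weight (1/3)·1 = 1/3.
The weights sum to 11/21.
So P(the prize voucher in locker 3 | the attendant opened locker 2) = (1/3) / (11/21) = 7/11.

7/11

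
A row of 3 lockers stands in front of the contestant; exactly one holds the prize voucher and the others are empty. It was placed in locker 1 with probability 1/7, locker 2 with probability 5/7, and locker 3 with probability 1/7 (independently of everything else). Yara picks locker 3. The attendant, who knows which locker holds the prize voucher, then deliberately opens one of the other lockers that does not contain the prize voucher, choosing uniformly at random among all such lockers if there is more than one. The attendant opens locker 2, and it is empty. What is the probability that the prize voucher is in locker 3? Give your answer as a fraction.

Condition on the true location of the prize voucher.
If it is in locker 1 (prior 1/7): the attendant has no choice, probability 1; weight (1/7)·1 = 1/7.
If it is in locker 2 (prior 5/7): the attendant opened locker 2, so this case is ruled out; weight (5/7)·0 = 0.
If it is in locker 3 (prior 1/7): the attendant has 2 equally likely choices, so probability 1/2; weight (1/7)·(1/2) = 1/14.
The weights sum to 3/14.
So P(the prize voucher in locker 3 | the attendant opened locker 2) = (1/14) / (3/14) = 1/3.

1/3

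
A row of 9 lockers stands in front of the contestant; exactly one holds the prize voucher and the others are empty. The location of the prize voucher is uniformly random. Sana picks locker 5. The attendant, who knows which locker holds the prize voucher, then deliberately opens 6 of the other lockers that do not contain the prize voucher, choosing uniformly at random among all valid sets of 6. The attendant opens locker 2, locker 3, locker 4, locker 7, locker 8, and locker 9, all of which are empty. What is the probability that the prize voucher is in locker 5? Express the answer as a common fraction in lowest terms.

1/9

Condition on the true location of the prize voucher.
If it is in either of lockers 1 and 6 (prior 1/9 each): the attendant has 7 equally likely choices, so probability 1/7; weight (1/9)·(1/7) = 1/63 each.
If it is in any of lockers 2, 3, 4, 7, 8, and 9 (prior 1/9 each): that locker was opened and seen not to hold the prize — ruled out; weight (1/9)·0 = 0 each.
If it is in locker 5 (prior 1/9): the attendant has 28 equally likely choices, so probability 1/28; weight (1/9)·(1/28) = 1/252.
The weights sum to 1/28.
So P(the prize voucher in locker 5 | the attendant opened locker 2, locker 3, locker 4, locker 7, locker 8, and locker 9) = (1/252) / (1/28) = 1/9.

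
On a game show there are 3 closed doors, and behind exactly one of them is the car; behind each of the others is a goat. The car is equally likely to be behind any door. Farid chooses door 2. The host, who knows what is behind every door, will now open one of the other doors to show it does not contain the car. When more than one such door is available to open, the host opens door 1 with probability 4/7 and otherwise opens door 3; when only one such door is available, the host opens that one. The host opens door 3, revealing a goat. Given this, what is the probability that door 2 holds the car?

Apply Bayes' rule, conditioning on where the car actually is.
If it is behind door 1 (prior 1/3): only door 3 is available, probability 1; weight (1/3)·1 = 1/3.
If it is behind door 2 (prior 1/3): door 1 is available but not opened, probability 3/7; weight (1/3)·(3/7) = 1/7.
If it is behind door 3 (prior 1/3): the host opened door 3, so this case is ruled out; weight (1/3)·0 = 0.
The weights sum to 10/21.
So P(the car behind door 2 | the host opened door 3) = (1/7) / (10/21) = 3/10.

3/10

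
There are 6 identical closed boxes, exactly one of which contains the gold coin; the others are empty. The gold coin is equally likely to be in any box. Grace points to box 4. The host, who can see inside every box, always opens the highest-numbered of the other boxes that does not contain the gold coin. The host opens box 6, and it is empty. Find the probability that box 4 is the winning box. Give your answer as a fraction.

1/5

Consider each possible location of the gold coin in turn.
If it is in any of boxes 1, 2, 3, 4, and 5 (prior 1/6 each): box 6 is the highest-numbered option available, probability 1; weight (1/6)·1 = 1/6 each.
If it is in box 6 (prior 1/6): the host opened box 6, so this case is ruled out; weight (1/6)·0 = 0.
The weights sum to 5/6.
So P(the gold coin in box 4 | the host opened box 6) = (1/6) / (5/6) = 1/5.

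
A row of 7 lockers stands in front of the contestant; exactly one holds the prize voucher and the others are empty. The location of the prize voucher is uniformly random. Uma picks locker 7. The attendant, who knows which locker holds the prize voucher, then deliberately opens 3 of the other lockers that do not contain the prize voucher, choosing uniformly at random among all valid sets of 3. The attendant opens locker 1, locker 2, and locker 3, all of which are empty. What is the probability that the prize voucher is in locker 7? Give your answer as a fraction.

Consider each possible location of the prize voucher in turn.
If it is in any of lockers 1, 2, and 3 (prior 1/7 each): that locker was opened and seen not to hold the prize — ruled out; weight (1/7)·0 = 0 each.
If it is in any of lockers 4, 5, and 6 (prior 1/7 each): the attendant has 10 equally likely choices, so probability 1/10; weight (1/7)·(1/10) = 1/70 each.
If it is in locker 7 (prior 1/7): the attendant has 20 equally likely choices, so probability 1/20; weight (1/7)·(1/20) = 1/140.
The weights sum to 1/20.
So P(the prize voucher in locker 7 | the attendant opened locker 1, locker 2, and locker 3) = (1/140) / (1/20) = 1/7.

1/7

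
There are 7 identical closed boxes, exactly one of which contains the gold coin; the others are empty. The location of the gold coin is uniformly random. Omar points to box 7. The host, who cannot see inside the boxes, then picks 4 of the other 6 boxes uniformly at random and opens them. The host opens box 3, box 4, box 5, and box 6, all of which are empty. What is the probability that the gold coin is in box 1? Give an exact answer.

Consider each possible location of the gold coin in turn.
If it is in any of boxes 1, 2, and 7 (prior 1/7 each): the host picks exactly this set with probability 1/15 regardless, and none is the prize; weight (1/7)·(1/15) = 1/105 each.
If it is in any of boxes 3, 4, 5, and 6 (prior 1/7 each): that box was opened and seen not to hold the prize — ruled out; weight (1/7)·0 = 0 each.
The weights sum to 1/35.
So P(the gold coin in box 1 | the host opened box 3, box 4, box 5, and box 6) = (1/105) / (1/35) = 1/3.

1/3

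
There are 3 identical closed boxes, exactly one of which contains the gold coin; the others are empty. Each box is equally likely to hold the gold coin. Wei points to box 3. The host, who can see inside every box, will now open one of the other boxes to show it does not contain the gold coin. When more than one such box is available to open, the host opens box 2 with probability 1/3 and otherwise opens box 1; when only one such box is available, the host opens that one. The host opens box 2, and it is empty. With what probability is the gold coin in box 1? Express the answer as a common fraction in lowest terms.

Consider each possible location of the gold coin in turn.
If it is in box 1 (prior 1/3): only box 2 is available, probability 1; weight (1/3)·1 = 1/3.
If it is in box 2 (prior 1/3): the host opened box 2, so this case is ruled out; weight (1/3)·0 = 0.
If it is in box 3 (prior 1/3): box 2 is available, opened with probability 1/3; weight (1/3)·(1/3) = 1/9.
The weights sum to 4/9.
So P(the gold coin in box 1 | the host opened box 2) = (1/3) / (4/9) = 3/4.

3/4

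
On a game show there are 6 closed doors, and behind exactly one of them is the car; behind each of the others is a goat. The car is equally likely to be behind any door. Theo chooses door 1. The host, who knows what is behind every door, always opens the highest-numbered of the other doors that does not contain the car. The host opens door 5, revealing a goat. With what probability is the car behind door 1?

0

Apply Bayes' rule, conditioning on where the car actually is.
If it is behind any of doors 1, 2, 3, and 4 (prior 1/6 each): the host would have opened door 6 instead, probability 0; weight (1/6)·0 = 0 each.
If it is behind door 5 (prior 1/6): the host opened door 5, so this case is ruled out; weight (1/6)·0 = 0.
If it is behind door 6 (prior 1/6): door 5 is the highest-numbered option available, probability 1; weight (1/6)·1 = 1/6.
The weights sum to 1/6.
So P(the car behind door 1 | the host opened door 5) = 0 / (1/6) = 0.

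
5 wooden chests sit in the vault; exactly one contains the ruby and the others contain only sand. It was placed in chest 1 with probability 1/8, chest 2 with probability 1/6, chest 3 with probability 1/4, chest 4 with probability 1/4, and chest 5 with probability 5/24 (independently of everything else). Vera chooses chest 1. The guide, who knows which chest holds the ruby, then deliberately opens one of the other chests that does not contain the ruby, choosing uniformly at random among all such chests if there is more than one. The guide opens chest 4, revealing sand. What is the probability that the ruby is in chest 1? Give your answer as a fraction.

3/23

Condition on the true location of the ruby.
If it is in chest 1 (prior 1/8): the guide has 4 equally likely choices, so probability 1/4; weight (1/8)·(1/4) = 1/32.
If it is in chest 2 (prior 1/6): the guide has 3 equally likely choices, so probability 1/3; weight (1/6)·(1/3) = 1/18.
If it is in chest 3 (prior 1/4): the guide has 3 equally likely choices, so probability 1/3; weight (1/4)·(1/3) = 1/12.
If it is in chest 4 (prior 1/4): the guide opened chest 4, so this case is ruled out; weight (1/4)·0 = 0.
If it is in chest 5 (prior 5/24): the guide has 3 equally likely choices, so probability 1/3; weight (5/24)·(1/3) = 5/72.
The weights sum to 23/96.
So P(the ruby in chest 1 | the guide opened chest 4) = (1/32) / (23/96) = 3/23.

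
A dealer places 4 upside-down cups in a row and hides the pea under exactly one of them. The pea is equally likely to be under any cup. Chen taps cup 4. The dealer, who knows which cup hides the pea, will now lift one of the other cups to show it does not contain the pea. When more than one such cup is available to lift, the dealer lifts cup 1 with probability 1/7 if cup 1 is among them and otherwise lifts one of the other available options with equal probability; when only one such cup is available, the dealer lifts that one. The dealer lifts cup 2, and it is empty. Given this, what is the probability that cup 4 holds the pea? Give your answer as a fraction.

6/25

Apply Bayes' rule, conditioning on where the pea actually is.
If it is under cup 1 (prior 1/4): cup 1 holds the prize so is unavailable; the dealer chooses uniformly among the 2 others, probability 1/2; weight (1/4)·(1/2) = 1/8.
If it is under cup 2 (prior 1/4): the dealer opened cup 2, so this case is ruled out; weight (1/4)·0 = 0.
If it is under cup 3 (prior 1/4): cup 1 is available but not opened, probability 6/7; weight (1/4)·(6/7) = 3/14.
If it is under cup 4 (prior 1/4): cup 1 is available but not opened; cup 2 gets probability (1 − 1/7)/2 = 3/7; weight (1/4)·(3/7) = 3/28.
The weights sum to 25/56.
So P(the pea under cup 4 | the dealer opened cup 2) = (3/28) / (25/56) = 6/25.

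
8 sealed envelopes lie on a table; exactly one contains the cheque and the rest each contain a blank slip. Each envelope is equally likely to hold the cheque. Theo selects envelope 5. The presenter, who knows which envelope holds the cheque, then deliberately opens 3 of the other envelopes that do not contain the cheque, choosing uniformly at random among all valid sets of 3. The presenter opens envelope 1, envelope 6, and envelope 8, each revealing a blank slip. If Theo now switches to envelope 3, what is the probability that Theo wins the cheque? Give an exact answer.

7/32

Apply Bayes' rule, conditioning on where the cheque actually is.
If it is in any of envelopes 1, 6, and 8 (prior 1/8 each): that envelope was opened and seen not to hold the prize — ruled out; weight (1/8)·0 = 0 each.
If it is in any of envelopes 2, 3, 4, and 7 (prior 1/8 each): the presenter has 20 equally likely choices, so probability 1/20; weight (1/8)·(1/20) = 1/160 each.
If it is in envelope 5 (prior 1/8): the presenter has 35 equally likely choices, so probability 1/35; weight (1/8)·(1/35) = 1/280.
The weights sum to 1/35.
So P(the cheque in envelope 3 | the presenter opened envelope 1, envelope 6, and envelope 8) = (1/160) / (1/35) = 7/32.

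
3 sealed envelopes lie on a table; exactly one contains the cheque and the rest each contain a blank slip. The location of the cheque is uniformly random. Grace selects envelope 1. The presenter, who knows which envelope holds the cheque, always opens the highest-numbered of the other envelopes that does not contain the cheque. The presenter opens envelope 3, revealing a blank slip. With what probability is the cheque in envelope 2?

1/2

Consider each possible location of the cheque in turn.
If it is in either of envelopes 1 and 2 (prior 1/3 each): envelope 3 is the highest-numbered option available, probability 1; weight (1/3)·1 = 1/3 each.
If it is in envelope 3 (prior 1/3): the presenter opened envelope 3, so this case is ruled out; weight (1/3)·0 = 0.
The weights sum to 2/3.
So P(the cheque in envelope 2 | the presenter opened envelope 3) = (1/3) / (2/3) = 1/2.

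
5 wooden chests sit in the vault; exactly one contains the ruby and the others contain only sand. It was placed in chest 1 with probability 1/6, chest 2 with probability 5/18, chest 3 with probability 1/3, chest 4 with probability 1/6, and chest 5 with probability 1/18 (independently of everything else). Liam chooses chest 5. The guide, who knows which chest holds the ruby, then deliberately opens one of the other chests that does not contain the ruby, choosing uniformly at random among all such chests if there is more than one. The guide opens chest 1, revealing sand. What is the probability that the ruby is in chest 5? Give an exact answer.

3/59

Apply Bayes' rule, conditioning on where the ruby actually is.
If it is in chest 1 (prior 1/6): the guide opened chest 1, so this case is ruled out; weight (1/6)·0 = 0.
If it is in chest 2 (prior 5/18): the guide has 3 equally likely choices, so probability 1/3; weight (5/18)·(1/3) = 5/54.
If it is in chest 3 (prior 1/3): the guide has 3 equally likely choices, so probability 1/3; weight (1/3)·(1/3) = 1/9.
If it is in chest 4 (prior 1/6): the guide has 3 equally likely choices, so probability 1/3; weight (1/6)·(1/3) = 1/18.
If it is in chest 5 (prior 1/18): the guide has 4 equally likely choices, so probability 1/4; weight (1/18)·(1/4) = 1/72.
The weights sum to 59/216.
So P(the ruby in chest 5 | the guide opened chest 1) = (1/72) / (59/216) = 3/59.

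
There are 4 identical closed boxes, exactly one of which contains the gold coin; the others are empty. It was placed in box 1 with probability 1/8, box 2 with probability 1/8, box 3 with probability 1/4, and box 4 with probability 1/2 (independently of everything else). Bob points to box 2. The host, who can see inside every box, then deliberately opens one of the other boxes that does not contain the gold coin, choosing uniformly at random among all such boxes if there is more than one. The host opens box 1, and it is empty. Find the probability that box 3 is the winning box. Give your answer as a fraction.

3/10

Consider each possible location of the gold coin in turn.
If it is in box 1 (prior 1/8): the host opened box 1, so this case is ruled out; weight (1/8)·0 = 0.
If it is in box 2 (prior 1/8): the host has 3 equally likely choices, so probability 1/3; weight (1/8)·(1/3) = 1/24.
If it is in box 3 (prior 1/4): the host has 2 equally likely choices, so probability 1/2; weight (1/4)·(1/2) = 1/8.
If it is in box 4 (prior 1/2): the host has 2 equally likely choices, so probability 1/2; weight (1/2)·(1/2) = 1/4.
The weights sum to 5/12.
So P(the gold coin in box 3 | the host opened box 1) = (1/8) / (5/12) = 3/10.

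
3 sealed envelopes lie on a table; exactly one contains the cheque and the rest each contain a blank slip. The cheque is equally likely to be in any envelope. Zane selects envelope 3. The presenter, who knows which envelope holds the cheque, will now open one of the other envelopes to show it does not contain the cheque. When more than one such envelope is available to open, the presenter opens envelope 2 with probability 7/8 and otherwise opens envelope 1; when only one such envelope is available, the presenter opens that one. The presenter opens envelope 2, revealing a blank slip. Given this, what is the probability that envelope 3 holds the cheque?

Consider each possible location of the cheque in turn.
If it is in envelope 1 (prior 1/3): only envelope 2 is available, probability 1; weight (1/3)·1 = 1/3.
If it is in envelope 2 (prior 1/3): the presenter opened envelope 2, so this case is ruled out; weight (1/3)·0 = 0.
If it is in envelope 3 (prior 1/3): envelope 2 is available, opened with probability 7/8; weight (1/3)·(7/8) = 7/24.
The weights sum to 5/8.
So P(the cheque in envelope 3 | the presenter opened envelope 2) = (7/24) / (5/8) = 7/15.

7/15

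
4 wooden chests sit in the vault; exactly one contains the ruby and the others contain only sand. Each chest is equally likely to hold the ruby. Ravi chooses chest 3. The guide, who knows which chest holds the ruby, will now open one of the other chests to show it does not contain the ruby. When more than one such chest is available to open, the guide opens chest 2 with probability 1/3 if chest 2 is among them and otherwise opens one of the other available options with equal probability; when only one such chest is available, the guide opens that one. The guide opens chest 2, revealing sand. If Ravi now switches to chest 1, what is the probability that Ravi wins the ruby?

1/3

Condition on the true location of the ruby.
If it is in any of chests 1, 3, and 4 (prior 1/4 each): chest 2 is available, opened with probability 1/3; weight (1/4)·(1/3) = 1/12 each.
If it is in chest 2 (prior 1/4): the guide opened chest 2, so this case is ruled out; weight (1/4)·0 = 0.
The weights sum to 1/4.
So P(the ruby in chest 1 | the guide opened chest 2) = (1/12) / (1/4) = 1/3.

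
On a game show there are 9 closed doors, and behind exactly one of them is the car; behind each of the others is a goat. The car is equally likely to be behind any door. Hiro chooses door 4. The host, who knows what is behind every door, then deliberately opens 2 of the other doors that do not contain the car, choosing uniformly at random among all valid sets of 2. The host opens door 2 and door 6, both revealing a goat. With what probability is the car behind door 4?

Consider each possible location of the car in turn.
If it is behind any of doors 1, 3, 5, 7, 8, and 9 (prior 1/9 each): the host has 21 equally likely choices, so probability 1/21; weight (1/9)·(1/21) = 1/189 each.
If it is behind either of doors 2 and 6 (prior 1/9 each): that door was opened and seen not to hold the prize — ruled out; weight (1/9)·0 = 0 each.
If it is behind door 4 (prior 1/9): the host has 28 equally likely choices, so probability 1/28; weight (1/9)·(1/28) = 1/252.
The weights sum to 1/28.
So P(the car behind door 4 | the host opened door 2 and door 6) = (1/252) / (1/28) = 1/9.

1/9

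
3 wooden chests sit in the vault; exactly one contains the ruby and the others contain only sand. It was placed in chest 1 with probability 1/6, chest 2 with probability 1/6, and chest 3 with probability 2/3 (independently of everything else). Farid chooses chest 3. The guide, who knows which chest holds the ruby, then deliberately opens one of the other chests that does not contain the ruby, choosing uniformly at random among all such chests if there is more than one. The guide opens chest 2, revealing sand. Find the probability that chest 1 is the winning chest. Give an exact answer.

Consider each possible location of the ruby in turn.
If it is in chest 1 (prior 1/6): the guide has no choice, probability 1; weight (1/6)·1 = 1/6.
If it is in chest 2 (prior 1/6): the guide opened chest 2, so this case is ruled out; weight (1/6)·0 = 0.
If it is in chest 3 (prior 2/3): the guide has 2 equally likely choices, so probability 1/2; weight (2/3)·(1/2) = 1/3.
The weights sum to 1/2.
So P(the ruby in chest 1 | the guide opened chest 2) = (1/6) / (1/2) = 1/3.

1/3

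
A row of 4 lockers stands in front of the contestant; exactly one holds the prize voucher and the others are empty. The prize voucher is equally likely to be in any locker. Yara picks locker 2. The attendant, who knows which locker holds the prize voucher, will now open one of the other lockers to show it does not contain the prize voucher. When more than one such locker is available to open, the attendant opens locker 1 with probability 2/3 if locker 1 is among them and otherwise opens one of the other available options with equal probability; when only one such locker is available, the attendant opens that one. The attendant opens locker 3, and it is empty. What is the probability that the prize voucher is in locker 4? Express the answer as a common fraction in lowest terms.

Apply Bayes' rule, conditioning on where the prize voucher actually is.
If it is in locker 1 (prior 1/4): locker 1 holds the prize so is unavailable; the attendant chooses uniformly among the 2 others, probability 1/2; weight (1/4)·(1/2) = 1/8.
If it is in locker 2 (prior 1/4): locker 1 is available but not opened; locker 3 gets probability (1 − 2/3)/2 = 1/6; weight (1/4)·(1/6) = 1/24.
If it is in locker 3 (prior 1/4): the attendant opened locker 3, so this case is ruled out; weight (1/4)·0 = 0.
If it is in locker 4 (prior 1/4): locker 1 is available but not opened, probability 1/3; weight (1/4)·(1/3) = 1/12.
The weights sum to 1/4.
So P(the prize voucher in locker 4 | the attendant opened locker 3) = (1/12) / (1/4) = 1/3.

1/3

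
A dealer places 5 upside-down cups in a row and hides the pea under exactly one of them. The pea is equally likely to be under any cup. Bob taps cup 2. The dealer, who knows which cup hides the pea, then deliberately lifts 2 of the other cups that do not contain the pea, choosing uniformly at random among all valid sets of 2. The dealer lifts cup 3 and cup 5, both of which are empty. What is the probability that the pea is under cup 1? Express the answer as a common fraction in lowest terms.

Condition on the true location of the pea.
If it is under either of cups 1 and 4 (prior 1/5 each): the dealer has 3 equally likely choices, so probability 1/3; weight (1/5)·(1/3) = 1/15 each.
If it is under cup 2 (prior 1/5): the dealer has 6 equally likely choices, so probability 1/6; weight (1/5)·(1/6) = 1/30.
If it is under either of cups 3 and 5 (prior 1/5 each): that cup was opened and seen not to hold the prize — ruled out; weight (1/5)·0 = 0 each.
The weights sum to 1/6.
So P(the pea under cup 1 | the dealer opened cup 3 and cup 5) = (1/15) / (1/6) = 2/5.

2/5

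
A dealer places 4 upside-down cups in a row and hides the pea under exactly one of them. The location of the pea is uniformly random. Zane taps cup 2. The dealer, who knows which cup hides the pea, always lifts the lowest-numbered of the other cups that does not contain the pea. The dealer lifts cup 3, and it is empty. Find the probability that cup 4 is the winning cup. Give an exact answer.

0

Apply Bayes' rule, conditioning on where the pea actually is.
If it is under cup 1 (prior 1/4): cup 3 is the lowest-numbered option available, probability 1; weight (1/4)·1 = 1/4.
If it is under either of cups 2 and 4 (prior 1/4 each): the dealer would have opened cup 1 instead, probability 0; weight (1/4)·0 = 0 each.
If it is under cup 3 (prior 1/4): the dealer opened cup 3, so this case is ruled out; weight (1/4)·0 = 0.
The weights sum to 1/4.
So P(the pea under cup 4 | the dealer opened cup 3) = 0 / (1/4) = 0.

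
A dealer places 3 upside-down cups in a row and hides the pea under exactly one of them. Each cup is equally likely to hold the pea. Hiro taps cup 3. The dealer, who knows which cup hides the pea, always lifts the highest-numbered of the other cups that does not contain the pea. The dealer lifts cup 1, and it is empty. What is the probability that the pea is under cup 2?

1

Consider each possible location of the pea in turn.
If it is under cup 1 (prior 1/3): the dealer opened cup 1, so this case is ruled out; weight (1/3)·0 = 0.
If it is under cup 2 (prior 1/3): cup 1 is the highest-numbered option available, probability 1; weight (1/3)·1 = 1/3.
If it is under cup 3 (prior 1/3): the dealer would have opened cup 2 instead, probability 0; weight (1/3)·0 = 0.
The weights sum to 1/3.
So P(the pea under cup 2 | the dealer opened cup 1) = (1/3) / (1/3) = 1.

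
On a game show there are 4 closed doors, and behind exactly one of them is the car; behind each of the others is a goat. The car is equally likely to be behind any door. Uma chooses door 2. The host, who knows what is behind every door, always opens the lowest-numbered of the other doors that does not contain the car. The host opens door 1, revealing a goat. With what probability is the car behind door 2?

Consider each possible location of the car in turn.
If it is behind door 1 (prior 1/4): the host opened door 1, so this case is ruled out; weight (1/4)·0 = 0.
If it is behind any of doors 2, 3, and 4 (prior 1/4 each): door 1 is the lowest-numbered option available, probability 1; weight (1/4)·1 = 1/4 each.
The weights sum to 3/4.
So P(the car behind door 2 | the host opened door 1) = (1/4) / (3/4) = 1/3.

1/3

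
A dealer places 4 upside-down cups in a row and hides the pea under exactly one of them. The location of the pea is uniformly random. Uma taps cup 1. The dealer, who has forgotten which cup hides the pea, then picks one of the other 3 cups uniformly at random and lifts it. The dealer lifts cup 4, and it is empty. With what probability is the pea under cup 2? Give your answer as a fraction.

1/3

Consider each possible location of the pea in turn.
If it is under any of cups 1, 2, and 3 (prior 1/4 each): the dealer picks cup 4 with probability 1/3 regardless, and it is not the prize; weight (1/4)·(1/3) = 1/12 each.
If it is under cup 4 (prior 1/4): the dealer opened cup 4, so this case is ruled out; weight (1/4)·0 = 0.
The weights sum to 1/4.
So P(the pea under cup 2 | the dealer opened cup 4) = (1/12) / (1/4) = 1/3.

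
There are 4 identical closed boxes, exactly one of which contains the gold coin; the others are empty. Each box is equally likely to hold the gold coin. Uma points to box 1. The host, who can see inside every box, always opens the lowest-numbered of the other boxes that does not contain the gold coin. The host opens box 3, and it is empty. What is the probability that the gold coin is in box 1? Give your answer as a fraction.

0

Apply Bayes' rule, conditioning on where the gold coin actually is.
If it is in either of boxes 1 and 4 (prior 1/4 each): the host would have opened box 2 instead, probability 0; weight (1/4)·0 = 0 each.
If it is in box 2 (prior 1/4): box 3 is the lowest-numbered option available, probability 1; weight (1/4)·1 = 1/4.
If it is in box 3 (prior 1/4): the host opened box 3, so this case is ruled out; weight (1/4)·0 = 0.
The weights sum to 1/4.
So P(the gold coin in box 1 | the host opened box 3) = 0 / (1/4) = 0.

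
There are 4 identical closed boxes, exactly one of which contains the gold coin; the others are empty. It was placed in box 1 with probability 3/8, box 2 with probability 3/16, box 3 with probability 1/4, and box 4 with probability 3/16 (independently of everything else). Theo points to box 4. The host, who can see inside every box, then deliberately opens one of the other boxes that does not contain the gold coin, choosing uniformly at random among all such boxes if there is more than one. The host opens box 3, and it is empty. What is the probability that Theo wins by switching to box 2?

Condition on the true location of the gold coin.
If it is in box 1 (prior 3/8): the host has 2 equally likely choices, so probability 1/2; weight (3/8)·(1/2) = 3/16.
If it is in box 2 (prior 3/16): the host has 2 equally likely choices, so probability 1/2; weight (3/16)·(1/2) = 3/32.
If it is in box 3 (prior 1/4): the host opened box 3, so this case is ruled out; weight (1/4)·0 = 0.
If it is in box 4 (prior 3/16): the host has 3 equally likely choices, so probability 1/3; weight (3/16)·(1/3) = 1/16.
The weights sum to 11/32.
So P(the gold coin in box 2 | the host opened box 3) = (3/32) / (11/32) = 3/11.

3/11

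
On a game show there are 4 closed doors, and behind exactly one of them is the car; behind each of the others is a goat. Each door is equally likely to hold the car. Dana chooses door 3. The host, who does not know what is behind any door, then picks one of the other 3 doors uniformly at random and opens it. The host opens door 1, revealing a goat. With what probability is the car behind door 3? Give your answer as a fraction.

1/3

Because the host chose which door to open without knowing where the car is, the choice is independent of the prize location. Learning that door 1 does not hold the car simply rules out that one location and leaves the remaining 3 doors still equally likely by symmetry.
So P(the car behind door 3) = 1/3.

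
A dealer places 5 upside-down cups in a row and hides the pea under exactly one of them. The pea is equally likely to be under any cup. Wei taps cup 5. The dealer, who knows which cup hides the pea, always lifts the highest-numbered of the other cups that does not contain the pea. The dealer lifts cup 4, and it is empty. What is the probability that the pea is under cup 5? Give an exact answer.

1/4

Consider each possible location of the pea in turn.
If it is under any of cups 1, 2, 3, and 5 (prior 1/5 each): cup 4 is the highest-numbered option available, probability 1; weight (1/5)·1 = 1/5 each.
If it is under cup 4 (prior 1/5): the dealer opened cup 4, so this case is ruled out; weight (1/5)·0 = 0.
The weights sum to 4/5.
So P(the pea under cup 5 | the dealer opened cup 4) = (1/5) / (4/5) = 1/4.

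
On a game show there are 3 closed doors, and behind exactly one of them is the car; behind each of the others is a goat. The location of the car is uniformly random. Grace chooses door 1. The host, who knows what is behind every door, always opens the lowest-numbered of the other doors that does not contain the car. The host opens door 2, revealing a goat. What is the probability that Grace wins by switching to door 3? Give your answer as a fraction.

1/2

Condition on the true location of the car.
If it is behind either of doors 1 and 3 (prior 1/3 each): door 2 is the lowest-numbered option available, probability 1; weight (1/3)·1 = 1/3 each.
If it is behind door 2 (prior 1/3): the host opened door 2, so this case is ruled out; weight (1/3)·0 = 0.
The weights sum to 2/3.
So P(the car behind door 3 | the host opened door 2) = (1/3) / (2/3) = 1/2.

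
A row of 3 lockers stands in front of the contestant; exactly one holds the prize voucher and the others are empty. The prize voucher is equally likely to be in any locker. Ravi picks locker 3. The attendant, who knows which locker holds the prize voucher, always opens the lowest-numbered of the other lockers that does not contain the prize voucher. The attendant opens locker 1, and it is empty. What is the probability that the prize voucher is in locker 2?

1/2

Apply Bayes' rule, conditioning on where the prize voucher actually is.
If it is in locker 1 (prior 1/3): the attendant opened locker 1, so this case is ruled out; weight (1/3)·0 = 0.
If it is in either of lockers 2 and 3 (prior 1/3 each): locker 1 is the lowest-numbered option available, probability 1; weight (1/3)·1 = 1/3 each.
The weights sum to 2/3.
So P(the prize voucher in locker 2 | the attendant opened locker 1) = (1/3) / (2/3) = 1/2.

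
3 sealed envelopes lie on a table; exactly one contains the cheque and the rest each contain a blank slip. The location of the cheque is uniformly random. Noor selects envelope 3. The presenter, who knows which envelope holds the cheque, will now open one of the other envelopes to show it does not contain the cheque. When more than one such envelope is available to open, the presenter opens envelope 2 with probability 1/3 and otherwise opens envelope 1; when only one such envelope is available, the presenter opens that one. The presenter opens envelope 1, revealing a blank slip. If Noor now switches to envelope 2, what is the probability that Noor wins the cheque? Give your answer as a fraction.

Apply Bayes' rule, conditioning on where the cheque actually is.
If it is in envelope 1 (prior 1/3): the presenter opened envelope 1, so this case is ruled out; weight (1/3)·0 = 0.
If it is in envelope 2 (prior 1/3): only envelope 1 is available, probability 1; weight (1/3)·1 = 1/3.
If it is in envelope 3 (prior 1/3): envelope 2 is available but not opened, probability 2/3; weight (1/3)·(2/3) = 2/9.
The weights sum to 5/9.
So P(the cheque in envelope 2 | the presenter opened envelope 1) = (1/3) / (5/9) = 3/5.

3/5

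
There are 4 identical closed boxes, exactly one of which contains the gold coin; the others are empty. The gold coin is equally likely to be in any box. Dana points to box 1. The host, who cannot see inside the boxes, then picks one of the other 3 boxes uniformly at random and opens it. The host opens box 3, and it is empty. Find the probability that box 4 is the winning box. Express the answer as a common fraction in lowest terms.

1/3

Because the host chose which box to open without knowing where the gold coin is, the choice is independent of the prize location. Learning that box 3 does not hold the gold coin simply rules out that one location and leaves the remaining 3 boxes still equally likely by symmetry.
So P(the gold coin in box 4) = 1/3.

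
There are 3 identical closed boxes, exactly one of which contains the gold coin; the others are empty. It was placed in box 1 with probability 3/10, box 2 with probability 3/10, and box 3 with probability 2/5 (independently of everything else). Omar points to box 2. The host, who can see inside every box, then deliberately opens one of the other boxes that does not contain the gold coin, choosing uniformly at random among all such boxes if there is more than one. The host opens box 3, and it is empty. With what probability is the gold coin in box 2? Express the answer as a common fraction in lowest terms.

Consider each possible location of the gold coin in turn.
If it is in box 1 (prior 3/10): the host has no choice, probability 1; weight (3/10)·1 = 3/10.
If it is in box 2 (prior 3/10): the host has 2 equally likely choices, so probability 1/2; weight (3/10)·(1/2) = 3/20.
If it is in box 3 (prior 2/5): the host opened box 3, so this case is ruled out; weight (2/5)·0 = 0.
The weights sum to 9/20.
So P(the gold coin in box 2 | the host opened box 3) = (3/20) / (9/20) = 1/3.

1/3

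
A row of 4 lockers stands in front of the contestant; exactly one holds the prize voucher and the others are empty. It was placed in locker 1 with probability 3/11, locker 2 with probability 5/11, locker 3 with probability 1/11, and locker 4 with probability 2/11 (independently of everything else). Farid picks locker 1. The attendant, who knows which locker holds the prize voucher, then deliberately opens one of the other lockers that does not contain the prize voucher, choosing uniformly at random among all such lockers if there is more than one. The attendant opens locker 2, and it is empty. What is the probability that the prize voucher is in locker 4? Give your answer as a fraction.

2/5

Apply Bayes' rule, conditioning on where the prize voucher actually is.
If it is in locker 1 (prior 3/11): the attendant has 3 equally likely choices, so probability 1/3; weight (3/11)·(1/3) = 1/11.
If it is in locker 2 (prior 5/11): the attendant opened locker 2, so this case is ruled out; weight (5/11)·0 = 0.
If it is in locker 3 (prior 1/11): the attendant has 2 equally likely choices, so probability 1/2; weight (1/11)·(1/2) = 1/22.
If it is in locker 4 (prior 2/11): the attendant has 2 equally likely choices, so probability 1/2; weight (2/11)·(1/2) = 1/11.
The weights sum to 5/22.
So P(the prize voucher in locker 4 | the attendant opened locker 2) = (1/11) / (5/22) = 2/5.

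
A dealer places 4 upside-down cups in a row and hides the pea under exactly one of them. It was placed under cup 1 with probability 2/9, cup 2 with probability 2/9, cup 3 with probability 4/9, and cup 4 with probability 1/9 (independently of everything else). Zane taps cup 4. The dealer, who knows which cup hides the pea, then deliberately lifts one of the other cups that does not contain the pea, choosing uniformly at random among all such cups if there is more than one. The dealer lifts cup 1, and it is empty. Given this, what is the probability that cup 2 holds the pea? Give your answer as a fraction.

Consider each possible location of the pea in turn.
If it is under cup 1 (prior 2/9): the dealer opened cup 1, so this case is ruled out; weight (2/9)·0 = 0.
If it is under cup 2 (prior 2/9): the dealer has 2 equally likely choices, so probability 1/2; weight (2/9)·(1/2) = 1/9.
If it is under cup 3 (prior 4/9): the dealer has 2 equally likely choices, so probability 1/2; weight (4/9)·(1/2) = 2/9.
If it is under cup 4 (prior 1/9): the dealer has 3 equally likely choices, so probability 1/3; weight (1/9)·(1/3) = 1/27.
The weights sum to 10/27.
So P(the pea under cup 2 | the dealer opened cup 1) = (1/9) / (10/27) = 3/10.

3/10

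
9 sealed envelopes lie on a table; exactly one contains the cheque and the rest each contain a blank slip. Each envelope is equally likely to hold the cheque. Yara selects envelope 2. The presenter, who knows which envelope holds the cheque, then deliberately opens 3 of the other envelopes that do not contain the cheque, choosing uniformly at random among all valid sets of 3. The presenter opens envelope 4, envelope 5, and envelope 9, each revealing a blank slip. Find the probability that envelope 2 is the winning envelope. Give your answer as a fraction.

1/9

Consider each possible location of the cheque in turn.
If it is in any of envelopes 1, 3, 6, 7, and 8 (prior 1/9 each): the presenter has 35 equally likely choices, so probability 1/35; weight (1/9)·(1/35) = 1/315 each.
If it is in envelope 2 (prior 1/9): the presenter has 56 equally likely choices, so probability 1/56; weight (1/9)·(1/56) = 1/504.
If it is in any of envelopes 4, 5, and 9 (prior 1/9 each): that envelope was opened and seen not to hold the prize — ruled out; weight (1/9)·0 = 0 each.
The weights sum to 1/56.
So P(the cheque in envelope 2 | the presenter opened envelope 4, envelope 5, and envelope 9) = (1/504) / (1/56) = 1/9.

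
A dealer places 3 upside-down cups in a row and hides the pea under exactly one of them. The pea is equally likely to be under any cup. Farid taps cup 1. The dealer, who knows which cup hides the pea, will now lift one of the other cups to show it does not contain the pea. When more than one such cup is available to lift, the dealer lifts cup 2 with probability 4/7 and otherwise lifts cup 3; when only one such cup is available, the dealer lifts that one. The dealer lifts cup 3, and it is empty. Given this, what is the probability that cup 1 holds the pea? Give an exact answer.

3/10

Apply Bayes' rule, conditioning on where the pea actually is.
If it is under cup 1 (prior 1/3): cup 2 is available but not opened, probability 3/7; weight (1/3)·(3/7) = 1/7.
If it is under cup 2 (prior 1/3): only cup 3 is available, probability 1; weight (1/3)·1 = 1/3.
If it is under cup 3 (prior 1/3): the dealer opened cup 3, so this case is ruled out; weight (1/3)·0 = 0.
The weights sum to 10/21.
So P(the pea under cup 1 | the dealer opened cup 3) = (1/7) / (10/21) = 3/10.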